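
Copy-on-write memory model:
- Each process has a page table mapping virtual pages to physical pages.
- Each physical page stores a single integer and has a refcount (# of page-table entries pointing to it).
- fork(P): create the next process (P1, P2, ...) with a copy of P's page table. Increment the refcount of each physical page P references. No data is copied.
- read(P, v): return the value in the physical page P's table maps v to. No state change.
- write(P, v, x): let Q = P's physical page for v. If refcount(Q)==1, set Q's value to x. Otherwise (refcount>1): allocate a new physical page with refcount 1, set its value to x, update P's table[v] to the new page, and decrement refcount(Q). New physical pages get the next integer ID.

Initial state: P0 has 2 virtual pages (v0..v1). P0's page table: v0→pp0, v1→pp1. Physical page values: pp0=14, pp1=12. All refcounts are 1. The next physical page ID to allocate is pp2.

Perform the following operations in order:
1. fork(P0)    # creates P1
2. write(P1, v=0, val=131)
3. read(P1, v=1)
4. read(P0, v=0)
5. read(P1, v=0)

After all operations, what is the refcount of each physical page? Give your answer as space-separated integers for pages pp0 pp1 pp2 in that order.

Op 1: fork(P0) -> P1. 2 ppages; refcounts: pp0:2 pp1:2
Op 2: write(P1, v0, 131). refcount(pp0)=2>1 -> COPY to pp2. 3 ppages; refcounts: pp0:1 pp1:2 pp2:1
Op 3: read(P1, v1) -> 12. No state change.
Op 4: read(P0, v0) -> 14. No state change.
Op 5: read(P1, v0) -> 131. No state change.

Answer: 1 2 1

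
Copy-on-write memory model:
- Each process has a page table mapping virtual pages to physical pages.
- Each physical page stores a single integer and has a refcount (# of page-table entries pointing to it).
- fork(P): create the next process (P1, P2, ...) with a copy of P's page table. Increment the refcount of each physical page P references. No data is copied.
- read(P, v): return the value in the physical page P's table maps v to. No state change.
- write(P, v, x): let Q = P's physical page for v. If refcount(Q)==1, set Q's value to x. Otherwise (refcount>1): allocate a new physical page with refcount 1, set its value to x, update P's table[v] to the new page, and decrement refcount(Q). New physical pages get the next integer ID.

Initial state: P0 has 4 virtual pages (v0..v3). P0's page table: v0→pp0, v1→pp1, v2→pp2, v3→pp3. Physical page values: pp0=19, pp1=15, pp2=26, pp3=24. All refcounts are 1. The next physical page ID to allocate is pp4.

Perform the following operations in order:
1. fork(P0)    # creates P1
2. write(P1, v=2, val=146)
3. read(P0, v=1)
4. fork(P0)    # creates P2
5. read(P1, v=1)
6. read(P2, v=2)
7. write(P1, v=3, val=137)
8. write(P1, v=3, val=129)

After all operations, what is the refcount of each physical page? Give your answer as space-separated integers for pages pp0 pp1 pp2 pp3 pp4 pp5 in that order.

Op 1: fork(P0) -> P1. 4 ppages; refcounts: pp0:2 pp1:2 pp2:2 pp3:2
Op 2: write(P1, v2, 146). refcount(pp2)=2>1 -> COPY to pp4. 5 ppages; refcounts: pp0:2 pp1:2 pp2:1 pp3:2 pp4:1
Op 3: read(P0, v1) -> 15. No state change.
Op 4: fork(P0) -> P2. 5 ppages; refcounts: pp0:3 pp1:3 pp2:2 pp3:3 pp4:1
Op 5: read(P1, v1) -> 15. No state change.
Op 6: read(P2, v2) -> 26. No state change.
Op 7: write(P1, v3, 137). refcount(pp3)=3>1 -> COPY to pp5. 6 ppages; refcounts: pp0:3 pp1:3 pp2:2 pp3:2 pp4:1 pp5:1
Op 8: write(P1, v3, 129). refcount(pp5)=1 -> write in place. 6 ppages; refcounts: pp0:3 pp1:3 pp2:2 pp3:2 pp4:1 pp5:1

Answer: 3 3 2 2 1 1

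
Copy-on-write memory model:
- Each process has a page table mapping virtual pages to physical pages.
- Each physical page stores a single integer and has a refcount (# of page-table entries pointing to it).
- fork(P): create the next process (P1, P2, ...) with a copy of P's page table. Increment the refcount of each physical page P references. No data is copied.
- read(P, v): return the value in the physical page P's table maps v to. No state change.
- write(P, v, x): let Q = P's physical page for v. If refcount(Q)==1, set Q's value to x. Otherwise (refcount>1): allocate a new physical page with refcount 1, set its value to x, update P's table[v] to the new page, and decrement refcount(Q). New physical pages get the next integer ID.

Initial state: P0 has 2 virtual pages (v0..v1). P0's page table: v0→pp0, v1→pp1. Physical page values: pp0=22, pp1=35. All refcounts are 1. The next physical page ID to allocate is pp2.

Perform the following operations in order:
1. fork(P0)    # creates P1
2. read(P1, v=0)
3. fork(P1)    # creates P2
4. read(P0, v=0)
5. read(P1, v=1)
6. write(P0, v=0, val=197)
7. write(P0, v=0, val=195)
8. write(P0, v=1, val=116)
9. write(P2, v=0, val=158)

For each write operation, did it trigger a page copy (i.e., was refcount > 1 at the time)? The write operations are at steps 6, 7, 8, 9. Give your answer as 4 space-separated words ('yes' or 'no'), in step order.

Op 1: fork(P0) -> P1. 2 ppages; refcounts: pp0:2 pp1:2
Op 2: read(P1, v0) -> 22. No state change.
Op 3: fork(P1) -> P2. 2 ppages; refcounts: pp0:3 pp1:3
Op 4: read(P0, v0) -> 22. No state change.
Op 5: read(P1, v1) -> 35. No state change.
Op 6: write(P0, v0, 197). refcount(pp0)=3>1 -> COPY to pp2. 3 ppages; refcounts: pp0:2 pp1:3 pp2:1
Op 7: write(P0, v0, 195). refcount(pp2)=1 -> write in place. 3 ppages; refcounts: pp0:2 pp1:3 pp2:1
Op 8: write(P0, v1, 116). refcount(pp1)=3>1 -> COPY to pp3. 4 ppages; refcounts: pp0:2 pp1:2 pp2:1 pp3:1
Op 9: write(P2, v0, 158). refcount(pp0)=2>1 -> COPY to pp4. 5 ppages; refcounts: pp0:1 pp1:2 pp2:1 pp3:1 pp4:1

yes no yes yes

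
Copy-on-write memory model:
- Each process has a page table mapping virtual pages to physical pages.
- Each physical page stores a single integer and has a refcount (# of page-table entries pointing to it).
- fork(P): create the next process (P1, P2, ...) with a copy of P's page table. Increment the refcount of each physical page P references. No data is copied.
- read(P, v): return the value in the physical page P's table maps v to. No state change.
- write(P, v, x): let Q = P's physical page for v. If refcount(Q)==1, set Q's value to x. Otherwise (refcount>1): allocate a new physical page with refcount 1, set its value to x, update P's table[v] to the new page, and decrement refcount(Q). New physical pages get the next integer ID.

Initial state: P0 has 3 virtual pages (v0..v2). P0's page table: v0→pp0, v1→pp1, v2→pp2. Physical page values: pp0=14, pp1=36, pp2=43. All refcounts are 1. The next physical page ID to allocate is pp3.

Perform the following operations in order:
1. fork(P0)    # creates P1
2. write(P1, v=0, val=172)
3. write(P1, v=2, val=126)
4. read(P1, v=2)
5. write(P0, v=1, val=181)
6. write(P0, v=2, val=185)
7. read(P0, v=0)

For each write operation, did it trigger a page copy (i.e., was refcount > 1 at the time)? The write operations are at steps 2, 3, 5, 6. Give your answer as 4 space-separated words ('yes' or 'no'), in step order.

Op 1: fork(P0) -> P1. 3 ppages; refcounts: pp0:2 pp1:2 pp2:2
Op 2: write(P1, v0, 172). refcount(pp0)=2>1 -> COPY to pp3. 4 ppages; refcounts: pp0:1 pp1:2 pp2:2 pp3:1
Op 3: write(P1, v2, 126). refcount(pp2)=2>1 -> COPY to pp4. 5 ppages; refcounts: pp0:1 pp1:2 pp2:1 pp3:1 pp4:1
Op 4: read(P1, v2) -> 126. No state change.
Op 5: write(P0, v1, 181). refcount(pp1)=2>1 -> COPY to pp5. 6 ppages; refcounts: pp0:1 pp1:1 pp2:1 pp3:1 pp4:1 pp5:1
Op 6: write(P0, v2, 185). refcount(pp2)=1 -> write in place. 6 ppages; refcounts: pp0:1 pp1:1 pp2:1 pp3:1 pp4:1 pp5:1
Op 7: read(P0, v0) -> 14. No state change.

yes yes yes no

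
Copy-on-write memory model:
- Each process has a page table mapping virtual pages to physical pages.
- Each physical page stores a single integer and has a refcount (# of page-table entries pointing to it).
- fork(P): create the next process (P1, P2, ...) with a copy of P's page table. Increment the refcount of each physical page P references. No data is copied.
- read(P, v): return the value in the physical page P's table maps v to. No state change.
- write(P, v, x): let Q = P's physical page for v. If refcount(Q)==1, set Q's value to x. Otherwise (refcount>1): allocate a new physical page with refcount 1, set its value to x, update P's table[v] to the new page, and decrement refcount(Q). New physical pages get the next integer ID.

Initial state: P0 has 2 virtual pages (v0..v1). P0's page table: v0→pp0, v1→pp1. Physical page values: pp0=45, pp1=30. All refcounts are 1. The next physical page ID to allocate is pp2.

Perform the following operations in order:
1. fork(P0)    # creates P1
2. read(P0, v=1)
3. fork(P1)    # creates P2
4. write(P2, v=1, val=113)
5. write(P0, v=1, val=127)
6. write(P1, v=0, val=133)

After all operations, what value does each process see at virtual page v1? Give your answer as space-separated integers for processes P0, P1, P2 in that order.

Op 1: fork(P0) -> P1. 2 ppages; refcounts: pp0:2 pp1:2
Op 2: read(P0, v1) -> 30. No state change.
Op 3: fork(P1) -> P2. 2 ppages; refcounts: pp0:3 pp1:3
Op 4: write(P2, v1, 113). refcount(pp1)=3>1 -> COPY to pp2. 3 ppages; refcounts: pp0:3 pp1:2 pp2:1
Op 5: write(P0, v1, 127). refcount(pp1)=2>1 -> COPY to pp3. 4 ppages; refcounts: pp0:3 pp1:1 pp2:1 pp3:1
Op 6: write(P1, v0, 133). refcount(pp0)=3>1 -> COPY to pp4. 5 ppages; refcounts: pp0:2 pp1:1 pp2:1 pp3:1 pp4:1
P0: v1 -> pp3 = 127
P1: v1 -> pp1 = 30
P2: v1 -> pp2 = 113

Answer: 127 30 113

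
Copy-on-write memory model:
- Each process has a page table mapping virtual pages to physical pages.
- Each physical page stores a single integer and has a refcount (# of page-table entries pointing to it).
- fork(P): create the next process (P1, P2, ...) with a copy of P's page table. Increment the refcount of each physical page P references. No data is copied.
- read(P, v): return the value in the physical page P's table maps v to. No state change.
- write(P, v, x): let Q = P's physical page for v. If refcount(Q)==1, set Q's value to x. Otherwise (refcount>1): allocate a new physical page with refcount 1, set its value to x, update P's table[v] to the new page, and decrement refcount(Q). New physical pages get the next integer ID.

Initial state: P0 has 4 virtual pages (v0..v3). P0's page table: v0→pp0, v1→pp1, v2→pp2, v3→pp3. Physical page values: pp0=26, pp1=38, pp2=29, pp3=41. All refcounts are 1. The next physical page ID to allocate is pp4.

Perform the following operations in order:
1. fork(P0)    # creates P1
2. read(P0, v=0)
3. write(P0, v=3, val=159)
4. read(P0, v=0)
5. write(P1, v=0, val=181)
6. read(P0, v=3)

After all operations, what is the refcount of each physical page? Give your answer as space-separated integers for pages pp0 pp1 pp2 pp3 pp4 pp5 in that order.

Answer: 1 2 2 1 1 1

Derivation:
Op 1: fork(P0) -> P1. 4 ppages; refcounts: pp0:2 pp1:2 pp2:2 pp3:2
Op 2: read(P0, v0) -> 26. No state change.
Op 3: write(P0, v3, 159). refcount(pp3)=2>1 -> COPY to pp4. 5 ppages; refcounts: pp0:2 pp1:2 pp2:2 pp3:1 pp4:1
Op 4: read(P0, v0) -> 26. No state change.
Op 5: write(P1, v0, 181). refcount(pp0)=2>1 -> COPY to pp5. 6 ppages; refcounts: pp0:1 pp1:2 pp2:2 pp3:1 pp4:1 pp5:1
Op 6: read(P0, v3) -> 159. No state change.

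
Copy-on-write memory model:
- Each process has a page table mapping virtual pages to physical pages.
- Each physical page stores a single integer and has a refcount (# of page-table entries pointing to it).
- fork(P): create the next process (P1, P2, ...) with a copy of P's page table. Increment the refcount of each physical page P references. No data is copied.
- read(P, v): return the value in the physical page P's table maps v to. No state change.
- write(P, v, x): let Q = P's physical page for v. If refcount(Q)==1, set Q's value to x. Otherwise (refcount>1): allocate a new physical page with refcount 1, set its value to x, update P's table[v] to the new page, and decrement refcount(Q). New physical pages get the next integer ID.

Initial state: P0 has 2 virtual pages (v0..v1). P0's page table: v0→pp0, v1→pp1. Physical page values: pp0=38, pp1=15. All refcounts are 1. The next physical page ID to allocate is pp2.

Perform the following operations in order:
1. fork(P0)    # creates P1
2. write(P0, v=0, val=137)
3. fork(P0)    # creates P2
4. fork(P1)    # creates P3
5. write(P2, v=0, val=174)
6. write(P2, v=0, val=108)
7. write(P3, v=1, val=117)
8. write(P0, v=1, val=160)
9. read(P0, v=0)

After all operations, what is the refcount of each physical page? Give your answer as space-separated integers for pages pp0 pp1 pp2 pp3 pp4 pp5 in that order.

Answer: 2 2 1 1 1 1

Derivation:
Op 1: fork(P0) -> P1. 2 ppages; refcounts: pp0:2 pp1:2
Op 2: write(P0, v0, 137). refcount(pp0)=2>1 -> COPY to pp2. 3 ppages; refcounts: pp0:1 pp1:2 pp2:1
Op 3: fork(P0) -> P2. 3 ppages; refcounts: pp0:1 pp1:3 pp2:2
Op 4: fork(P1) -> P3. 3 ppages; refcounts: pp0:2 pp1:4 pp2:2
Op 5: write(P2, v0, 174). refcount(pp2)=2>1 -> COPY to pp3. 4 ppages; refcounts: pp0:2 pp1:4 pp2:1 pp3:1
Op 6: write(P2, v0, 108). refcount(pp3)=1 -> write in place. 4 ppages; refcounts: pp0:2 pp1:4 pp2:1 pp3:1
Op 7: write(P3, v1, 117). refcount(pp1)=4>1 -> COPY to pp4. 5 ppages; refcounts: pp0:2 pp1:3 pp2:1 pp3:1 pp4:1
Op 8: write(P0, v1, 160). refcount(pp1)=3>1 -> COPY to pp5. 6 ppages; refcounts: pp0:2 pp1:2 pp2:1 pp3:1 pp4:1 pp5:1
Op 9: read(P0, v0) -> 137. No state change.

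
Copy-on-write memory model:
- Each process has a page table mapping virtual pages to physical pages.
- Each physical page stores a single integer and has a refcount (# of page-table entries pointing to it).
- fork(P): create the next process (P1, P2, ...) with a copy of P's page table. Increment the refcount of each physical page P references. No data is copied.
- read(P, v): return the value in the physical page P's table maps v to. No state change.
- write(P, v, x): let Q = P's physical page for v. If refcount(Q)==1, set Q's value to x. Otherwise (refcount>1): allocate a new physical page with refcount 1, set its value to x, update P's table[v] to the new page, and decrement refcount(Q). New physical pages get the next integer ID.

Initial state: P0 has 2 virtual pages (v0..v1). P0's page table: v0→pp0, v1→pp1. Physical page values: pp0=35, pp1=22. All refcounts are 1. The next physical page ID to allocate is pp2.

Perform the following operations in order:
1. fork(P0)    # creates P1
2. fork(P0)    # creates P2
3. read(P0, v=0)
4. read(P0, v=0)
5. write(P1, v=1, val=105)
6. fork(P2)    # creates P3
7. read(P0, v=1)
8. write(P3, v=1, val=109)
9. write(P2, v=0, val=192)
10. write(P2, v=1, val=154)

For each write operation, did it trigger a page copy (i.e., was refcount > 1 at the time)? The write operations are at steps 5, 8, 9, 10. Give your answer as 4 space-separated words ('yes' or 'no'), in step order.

Op 1: fork(P0) -> P1. 2 ppages; refcounts: pp0:2 pp1:2
Op 2: fork(P0) -> P2. 2 ppages; refcounts: pp0:3 pp1:3
Op 3: read(P0, v0) -> 35. No state change.
Op 4: read(P0, v0) -> 35. No state change.
Op 5: write(P1, v1, 105). refcount(pp1)=3>1 -> COPY to pp2. 3 ppages; refcounts: pp0:3 pp1:2 pp2:1
Op 6: fork(P2) -> P3. 3 ppages; refcounts: pp0:4 pp1:3 pp2:1
Op 7: read(P0, v1) -> 22. No state change.
Op 8: write(P3, v1, 109). refcount(pp1)=3>1 -> COPY to pp3. 4 ppages; refcounts: pp0:4 pp1:2 pp2:1 pp3:1
Op 9: write(P2, v0, 192). refcount(pp0)=4>1 -> COPY to pp4. 5 ppages; refcounts: pp0:3 pp1:2 pp2:1 pp3:1 pp4:1
Op 10: write(P2, v1, 154). refcount(pp1)=2>1 -> COPY to pp5. 6 ppages; refcounts: pp0:3 pp1:1 pp2:1 pp3:1 pp4:1 pp5:1

yes yes yes yes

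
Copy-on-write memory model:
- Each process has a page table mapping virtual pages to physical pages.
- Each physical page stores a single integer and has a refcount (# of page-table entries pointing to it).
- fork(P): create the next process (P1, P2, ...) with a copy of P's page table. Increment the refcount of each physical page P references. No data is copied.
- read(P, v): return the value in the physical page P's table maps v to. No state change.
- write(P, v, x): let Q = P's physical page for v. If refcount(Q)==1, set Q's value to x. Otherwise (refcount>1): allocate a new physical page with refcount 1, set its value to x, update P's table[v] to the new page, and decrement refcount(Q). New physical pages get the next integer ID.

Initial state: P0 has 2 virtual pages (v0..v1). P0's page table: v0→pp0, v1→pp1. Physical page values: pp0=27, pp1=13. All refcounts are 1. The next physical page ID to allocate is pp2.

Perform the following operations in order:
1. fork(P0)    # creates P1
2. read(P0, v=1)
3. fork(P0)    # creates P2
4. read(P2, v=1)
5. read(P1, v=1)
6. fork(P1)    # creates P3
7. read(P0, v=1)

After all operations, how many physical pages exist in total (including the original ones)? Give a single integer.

Op 1: fork(P0) -> P1. 2 ppages; refcounts: pp0:2 pp1:2
Op 2: read(P0, v1) -> 13. No state change.
Op 3: fork(P0) -> P2. 2 ppages; refcounts: pp0:3 pp1:3
Op 4: read(P2, v1) -> 13. No state change.
Op 5: read(P1, v1) -> 13. No state change.
Op 6: fork(P1) -> P3. 2 ppages; refcounts: pp0:4 pp1:4
Op 7: read(P0, v1) -> 13. No state change.

Answer: 2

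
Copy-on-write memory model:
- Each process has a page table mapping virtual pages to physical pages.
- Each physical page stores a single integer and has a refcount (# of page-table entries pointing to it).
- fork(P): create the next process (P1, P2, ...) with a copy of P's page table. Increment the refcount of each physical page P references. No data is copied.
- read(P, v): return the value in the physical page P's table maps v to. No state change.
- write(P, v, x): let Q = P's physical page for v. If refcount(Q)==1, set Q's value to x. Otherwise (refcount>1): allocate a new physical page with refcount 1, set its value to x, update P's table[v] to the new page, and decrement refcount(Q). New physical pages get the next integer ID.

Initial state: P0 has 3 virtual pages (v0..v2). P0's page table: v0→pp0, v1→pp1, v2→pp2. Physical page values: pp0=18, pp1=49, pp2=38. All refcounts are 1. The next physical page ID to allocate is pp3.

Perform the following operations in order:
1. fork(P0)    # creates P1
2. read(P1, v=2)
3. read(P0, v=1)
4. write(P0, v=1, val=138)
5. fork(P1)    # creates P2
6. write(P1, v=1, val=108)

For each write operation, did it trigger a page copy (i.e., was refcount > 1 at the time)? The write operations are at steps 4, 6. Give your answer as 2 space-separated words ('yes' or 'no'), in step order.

Op 1: fork(P0) -> P1. 3 ppages; refcounts: pp0:2 pp1:2 pp2:2
Op 2: read(P1, v2) -> 38. No state change.
Op 3: read(P0, v1) -> 49. No state change.
Op 4: write(P0, v1, 138). refcount(pp1)=2>1 -> COPY to pp3. 4 ppages; refcounts: pp0:2 pp1:1 pp2:2 pp3:1
Op 5: fork(P1) -> P2. 4 ppages; refcounts: pp0:3 pp1:2 pp2:3 pp3:1
Op 6: write(P1, v1, 108). refcount(pp1)=2>1 -> COPY to pp4. 5 ppages; refcounts: pp0:3 pp1:1 pp2:3 pp3:1 pp4:1

yes yes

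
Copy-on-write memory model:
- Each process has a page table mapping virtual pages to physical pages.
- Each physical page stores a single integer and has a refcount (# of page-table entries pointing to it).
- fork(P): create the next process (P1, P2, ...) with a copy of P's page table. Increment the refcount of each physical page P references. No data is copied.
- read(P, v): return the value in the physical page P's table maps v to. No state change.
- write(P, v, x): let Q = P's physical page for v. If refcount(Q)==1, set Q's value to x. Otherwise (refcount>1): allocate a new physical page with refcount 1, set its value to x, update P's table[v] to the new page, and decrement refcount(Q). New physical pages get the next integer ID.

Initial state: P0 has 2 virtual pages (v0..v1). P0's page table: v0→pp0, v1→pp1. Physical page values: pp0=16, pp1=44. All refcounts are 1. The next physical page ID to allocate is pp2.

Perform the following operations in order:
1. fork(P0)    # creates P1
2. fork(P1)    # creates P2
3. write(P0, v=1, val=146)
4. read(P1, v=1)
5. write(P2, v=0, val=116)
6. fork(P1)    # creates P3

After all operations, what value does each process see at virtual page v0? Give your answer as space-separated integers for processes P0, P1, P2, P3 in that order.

Op 1: fork(P0) -> P1. 2 ppages; refcounts: pp0:2 pp1:2
Op 2: fork(P1) -> P2. 2 ppages; refcounts: pp0:3 pp1:3
Op 3: write(P0, v1, 146). refcount(pp1)=3>1 -> COPY to pp2. 3 ppages; refcounts: pp0:3 pp1:2 pp2:1
Op 4: read(P1, v1) -> 44. No state change.
Op 5: write(P2, v0, 116). refcount(pp0)=3>1 -> COPY to pp3. 4 ppages; refcounts: pp0:2 pp1:2 pp2:1 pp3:1
Op 6: fork(P1) -> P3. 4 ppages; refcounts: pp0:3 pp1:3 pp2:1 pp3:1
P0: v0 -> pp0 = 16
P1: v0 -> pp0 = 16
P2: v0 -> pp3 = 116
P3: v0 -> pp0 = 16

Answer: 16 16 116 16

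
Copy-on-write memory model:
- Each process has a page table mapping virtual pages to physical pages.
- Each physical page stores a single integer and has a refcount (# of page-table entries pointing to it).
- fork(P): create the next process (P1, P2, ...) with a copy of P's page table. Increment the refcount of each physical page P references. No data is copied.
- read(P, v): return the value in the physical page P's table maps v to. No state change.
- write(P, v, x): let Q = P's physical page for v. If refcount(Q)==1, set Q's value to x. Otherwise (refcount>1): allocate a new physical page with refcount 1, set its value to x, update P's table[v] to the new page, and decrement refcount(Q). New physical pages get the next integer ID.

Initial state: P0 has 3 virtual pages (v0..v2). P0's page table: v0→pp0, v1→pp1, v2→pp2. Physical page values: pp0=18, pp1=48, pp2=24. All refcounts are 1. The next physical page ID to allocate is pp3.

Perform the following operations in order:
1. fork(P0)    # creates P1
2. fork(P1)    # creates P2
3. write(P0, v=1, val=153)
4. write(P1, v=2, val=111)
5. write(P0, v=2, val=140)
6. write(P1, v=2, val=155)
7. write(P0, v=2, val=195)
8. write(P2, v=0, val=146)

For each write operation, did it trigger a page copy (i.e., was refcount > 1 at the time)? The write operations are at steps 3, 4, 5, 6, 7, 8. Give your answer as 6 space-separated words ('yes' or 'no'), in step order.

Op 1: fork(P0) -> P1. 3 ppages; refcounts: pp0:2 pp1:2 pp2:2
Op 2: fork(P1) -> P2. 3 ppages; refcounts: pp0:3 pp1:3 pp2:3
Op 3: write(P0, v1, 153). refcount(pp1)=3>1 -> COPY to pp3. 4 ppages; refcounts: pp0:3 pp1:2 pp2:3 pp3:1
Op 4: write(P1, v2, 111). refcount(pp2)=3>1 -> COPY to pp4. 5 ppages; refcounts: pp0:3 pp1:2 pp2:2 pp3:1 pp4:1
Op 5: write(P0, v2, 140). refcount(pp2)=2>1 -> COPY to pp5. 6 ppages; refcounts: pp0:3 pp1:2 pp2:1 pp3:1 pp4:1 pp5:1
Op 6: write(P1, v2, 155). refcount(pp4)=1 -> write in place. 6 ppages; refcounts: pp0:3 pp1:2 pp2:1 pp3:1 pp4:1 pp5:1
Op 7: write(P0, v2, 195). refcount(pp5)=1 -> write in place. 6 ppages; refcounts: pp0:3 pp1:2 pp2:1 pp3:1 pp4:1 pp5:1
Op 8: write(P2, v0, 146). refcount(pp0)=3>1 -> COPY to pp6. 7 ppages; refcounts: pp0:2 pp1:2 pp2:1 pp3:1 pp4:1 pp5:1 pp6:1

yes yes yes no no yes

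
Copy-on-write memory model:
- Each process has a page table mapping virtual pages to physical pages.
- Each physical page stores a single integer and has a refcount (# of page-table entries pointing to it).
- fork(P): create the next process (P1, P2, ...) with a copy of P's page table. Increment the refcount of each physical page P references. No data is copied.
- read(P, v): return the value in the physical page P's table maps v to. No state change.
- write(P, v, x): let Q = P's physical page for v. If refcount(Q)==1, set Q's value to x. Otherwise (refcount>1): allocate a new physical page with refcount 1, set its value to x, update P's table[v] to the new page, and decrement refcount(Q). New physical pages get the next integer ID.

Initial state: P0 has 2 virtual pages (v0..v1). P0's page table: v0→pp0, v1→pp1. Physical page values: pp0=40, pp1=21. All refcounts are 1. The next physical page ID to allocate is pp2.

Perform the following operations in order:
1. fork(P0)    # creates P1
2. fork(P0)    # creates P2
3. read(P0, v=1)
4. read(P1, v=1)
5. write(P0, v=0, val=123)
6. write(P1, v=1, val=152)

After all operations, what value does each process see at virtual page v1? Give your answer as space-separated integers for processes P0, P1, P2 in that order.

Answer: 21 152 21

Derivation:
Op 1: fork(P0) -> P1. 2 ppages; refcounts: pp0:2 pp1:2
Op 2: fork(P0) -> P2. 2 ppages; refcounts: pp0:3 pp1:3
Op 3: read(P0, v1) -> 21. No state change.
Op 4: read(P1, v1) -> 21. No state change.
Op 5: write(P0, v0, 123). refcount(pp0)=3>1 -> COPY to pp2. 3 ppages; refcounts: pp0:2 pp1:3 pp2:1
Op 6: write(P1, v1, 152). refcount(pp1)=3>1 -> COPY to pp3. 4 ppages; refcounts: pp0:2 pp1:2 pp2:1 pp3:1
P0: v1 -> pp1 = 21
P1: v1 -> pp3 = 152
P2: v1 -> pp1 = 21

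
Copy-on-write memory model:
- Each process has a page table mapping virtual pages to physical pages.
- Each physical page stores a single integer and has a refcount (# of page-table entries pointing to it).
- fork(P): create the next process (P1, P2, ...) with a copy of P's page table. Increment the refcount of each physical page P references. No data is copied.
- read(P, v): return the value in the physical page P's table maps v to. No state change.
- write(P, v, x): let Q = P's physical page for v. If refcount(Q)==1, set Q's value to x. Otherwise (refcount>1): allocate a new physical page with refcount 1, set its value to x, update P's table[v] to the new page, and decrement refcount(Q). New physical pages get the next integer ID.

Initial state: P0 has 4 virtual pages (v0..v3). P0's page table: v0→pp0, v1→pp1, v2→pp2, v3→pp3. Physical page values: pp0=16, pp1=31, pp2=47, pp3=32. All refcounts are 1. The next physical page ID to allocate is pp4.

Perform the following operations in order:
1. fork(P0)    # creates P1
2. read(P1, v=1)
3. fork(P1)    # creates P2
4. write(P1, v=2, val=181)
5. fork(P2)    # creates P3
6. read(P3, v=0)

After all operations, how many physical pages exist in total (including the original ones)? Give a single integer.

Answer: 5

Derivation:
Op 1: fork(P0) -> P1. 4 ppages; refcounts: pp0:2 pp1:2 pp2:2 pp3:2
Op 2: read(P1, v1) -> 31. No state change.
Op 3: fork(P1) -> P2. 4 ppages; refcounts: pp0:3 pp1:3 pp2:3 pp3:3
Op 4: write(P1, v2, 181). refcount(pp2)=3>1 -> COPY to pp4. 5 ppages; refcounts: pp0:3 pp1:3 pp2:2 pp3:3 pp4:1
Op 5: fork(P2) -> P3. 5 ppages; refcounts: pp0:4 pp1:4 pp2:3 pp3:4 pp4:1
Op 6: read(P3, v0) -> 16. No state change.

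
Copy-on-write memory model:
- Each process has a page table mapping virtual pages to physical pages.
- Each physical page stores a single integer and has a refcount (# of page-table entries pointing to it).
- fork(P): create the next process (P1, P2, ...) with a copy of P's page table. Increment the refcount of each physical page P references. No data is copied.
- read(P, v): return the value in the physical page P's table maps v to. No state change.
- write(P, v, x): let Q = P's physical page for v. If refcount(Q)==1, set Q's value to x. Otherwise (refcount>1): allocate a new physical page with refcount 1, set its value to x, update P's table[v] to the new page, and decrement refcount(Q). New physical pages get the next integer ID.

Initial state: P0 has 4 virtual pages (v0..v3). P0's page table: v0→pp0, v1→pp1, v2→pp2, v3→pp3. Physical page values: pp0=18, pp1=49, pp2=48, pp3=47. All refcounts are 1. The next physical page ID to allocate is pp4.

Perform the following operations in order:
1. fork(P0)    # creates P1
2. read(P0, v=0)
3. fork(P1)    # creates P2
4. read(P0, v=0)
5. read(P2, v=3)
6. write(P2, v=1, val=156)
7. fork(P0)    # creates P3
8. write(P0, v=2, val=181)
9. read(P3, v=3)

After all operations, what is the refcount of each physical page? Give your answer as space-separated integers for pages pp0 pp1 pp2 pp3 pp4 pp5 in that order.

Answer: 4 3 3 4 1 1

Derivation:
Op 1: fork(P0) -> P1. 4 ppages; refcounts: pp0:2 pp1:2 pp2:2 pp3:2
Op 2: read(P0, v0) -> 18. No state change.
Op 3: fork(P1) -> P2. 4 ppages; refcounts: pp0:3 pp1:3 pp2:3 pp3:3
Op 4: read(P0, v0) -> 18. No state change.
Op 5: read(P2, v3) -> 47. No state change.
Op 6: write(P2, v1, 156). refcount(pp1)=3>1 -> COPY to pp4. 5 ppages; refcounts: pp0:3 pp1:2 pp2:3 pp3:3 pp4:1
Op 7: fork(P0) -> P3. 5 ppages; refcounts: pp0:4 pp1:3 pp2:4 pp3:4 pp4:1
Op 8: write(P0, v2, 181). refcount(pp2)=4>1 -> COPY to pp5. 6 ppages; refcounts: pp0:4 pp1:3 pp2:3 pp3:4 pp4:1 pp5:1
Op 9: read(P3, v3) -> 47. No state change.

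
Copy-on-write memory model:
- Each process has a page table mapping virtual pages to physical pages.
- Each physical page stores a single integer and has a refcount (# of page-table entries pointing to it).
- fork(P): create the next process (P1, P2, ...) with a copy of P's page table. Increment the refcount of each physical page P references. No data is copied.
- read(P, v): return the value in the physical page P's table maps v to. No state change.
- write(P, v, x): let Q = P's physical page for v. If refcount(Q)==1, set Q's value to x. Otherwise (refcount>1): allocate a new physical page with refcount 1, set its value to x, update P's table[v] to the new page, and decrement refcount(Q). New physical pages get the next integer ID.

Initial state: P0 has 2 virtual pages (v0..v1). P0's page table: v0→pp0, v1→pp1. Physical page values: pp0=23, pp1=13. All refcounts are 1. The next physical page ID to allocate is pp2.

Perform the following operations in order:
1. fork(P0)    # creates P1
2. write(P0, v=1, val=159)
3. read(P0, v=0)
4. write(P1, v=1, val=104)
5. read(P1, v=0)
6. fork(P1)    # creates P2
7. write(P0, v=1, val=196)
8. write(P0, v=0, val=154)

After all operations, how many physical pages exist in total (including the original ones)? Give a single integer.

Op 1: fork(P0) -> P1. 2 ppages; refcounts: pp0:2 pp1:2
Op 2: write(P0, v1, 159). refcount(pp1)=2>1 -> COPY to pp2. 3 ppages; refcounts: pp0:2 pp1:1 pp2:1
Op 3: read(P0, v0) -> 23. No state change.
Op 4: write(P1, v1, 104). refcount(pp1)=1 -> write in place. 3 ppages; refcounts: pp0:2 pp1:1 pp2:1
Op 5: read(P1, v0) -> 23. No state change.
Op 6: fork(P1) -> P2. 3 ppages; refcounts: pp0:3 pp1:2 pp2:1
Op 7: write(P0, v1, 196). refcount(pp2)=1 -> write in place. 3 ppages; refcounts: pp0:3 pp1:2 pp2:1
Op 8: write(P0, v0, 154). refcount(pp0)=3>1 -> COPY to pp3. 4 ppages; refcounts: pp0:2 pp1:2 pp2:1 pp3:1

Answer: 4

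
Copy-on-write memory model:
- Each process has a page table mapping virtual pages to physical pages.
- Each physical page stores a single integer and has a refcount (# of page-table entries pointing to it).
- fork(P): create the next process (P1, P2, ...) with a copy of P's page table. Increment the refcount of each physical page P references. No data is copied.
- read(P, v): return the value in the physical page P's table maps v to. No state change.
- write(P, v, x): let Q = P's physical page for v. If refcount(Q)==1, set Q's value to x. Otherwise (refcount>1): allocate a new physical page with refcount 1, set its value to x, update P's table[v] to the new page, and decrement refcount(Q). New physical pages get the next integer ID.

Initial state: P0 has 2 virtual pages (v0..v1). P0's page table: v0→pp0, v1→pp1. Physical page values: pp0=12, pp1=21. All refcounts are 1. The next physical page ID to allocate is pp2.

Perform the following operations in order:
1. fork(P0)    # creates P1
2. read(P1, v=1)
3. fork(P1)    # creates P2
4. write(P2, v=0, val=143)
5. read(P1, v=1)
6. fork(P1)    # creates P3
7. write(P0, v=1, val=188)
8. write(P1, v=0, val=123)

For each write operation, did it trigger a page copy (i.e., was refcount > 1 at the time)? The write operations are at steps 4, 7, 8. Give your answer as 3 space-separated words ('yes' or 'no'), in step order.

Op 1: fork(P0) -> P1. 2 ppages; refcounts: pp0:2 pp1:2
Op 2: read(P1, v1) -> 21. No state change.
Op 3: fork(P1) -> P2. 2 ppages; refcounts: pp0:3 pp1:3
Op 4: write(P2, v0, 143). refcount(pp0)=3>1 -> COPY to pp2. 3 ppages; refcounts: pp0:2 pp1:3 pp2:1
Op 5: read(P1, v1) -> 21. No state change.
Op 6: fork(P1) -> P3. 3 ppages; refcounts: pp0:3 pp1:4 pp2:1
Op 7: write(P0, v1, 188). refcount(pp1)=4>1 -> COPY to pp3. 4 ppages; refcounts: pp0:3 pp1:3 pp2:1 pp3:1
Op 8: write(P1, v0, 123). refcount(pp0)=3>1 -> COPY to pp4. 5 ppages; refcounts: pp0:2 pp1:3 pp2:1 pp3:1 pp4:1

yes yes yes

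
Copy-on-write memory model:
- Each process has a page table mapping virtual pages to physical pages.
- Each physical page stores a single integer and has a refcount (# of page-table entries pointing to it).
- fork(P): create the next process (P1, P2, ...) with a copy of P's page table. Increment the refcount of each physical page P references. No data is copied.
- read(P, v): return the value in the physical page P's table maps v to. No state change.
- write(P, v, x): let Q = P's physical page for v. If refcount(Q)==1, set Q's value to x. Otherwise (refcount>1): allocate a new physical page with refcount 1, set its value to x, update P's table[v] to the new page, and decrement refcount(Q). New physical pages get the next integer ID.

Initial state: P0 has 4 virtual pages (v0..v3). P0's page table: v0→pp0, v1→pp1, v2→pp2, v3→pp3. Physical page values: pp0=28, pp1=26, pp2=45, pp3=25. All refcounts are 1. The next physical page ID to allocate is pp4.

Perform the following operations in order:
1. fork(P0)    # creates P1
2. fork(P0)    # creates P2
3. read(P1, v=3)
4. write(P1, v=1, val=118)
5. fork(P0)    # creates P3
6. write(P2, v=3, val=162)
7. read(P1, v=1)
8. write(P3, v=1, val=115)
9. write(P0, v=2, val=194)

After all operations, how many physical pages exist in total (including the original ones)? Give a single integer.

Op 1: fork(P0) -> P1. 4 ppages; refcounts: pp0:2 pp1:2 pp2:2 pp3:2
Op 2: fork(P0) -> P2. 4 ppages; refcounts: pp0:3 pp1:3 pp2:3 pp3:3
Op 3: read(P1, v3) -> 25. No state change.
Op 4: write(P1, v1, 118). refcount(pp1)=3>1 -> COPY to pp4. 5 ppages; refcounts: pp0:3 pp1:2 pp2:3 pp3:3 pp4:1
Op 5: fork(P0) -> P3. 5 ppages; refcounts: pp0:4 pp1:3 pp2:4 pp3:4 pp4:1
Op 6: write(P2, v3, 162). refcount(pp3)=4>1 -> COPY to pp5. 6 ppages; refcounts: pp0:4 pp1:3 pp2:4 pp3:3 pp4:1 pp5:1
Op 7: read(P1, v1) -> 118. No state change.
Op 8: write(P3, v1, 115). refcount(pp1)=3>1 -> COPY to pp6. 7 ppages; refcounts: pp0:4 pp1:2 pp2:4 pp3:3 pp4:1 pp5:1 pp6:1
Op 9: write(P0, v2, 194). refcount(pp2)=4>1 -> COPY to pp7. 8 ppages; refcounts: pp0:4 pp1:2 pp2:3 pp3:3 pp4:1 pp5:1 pp6:1 pp7:1

Answer: 8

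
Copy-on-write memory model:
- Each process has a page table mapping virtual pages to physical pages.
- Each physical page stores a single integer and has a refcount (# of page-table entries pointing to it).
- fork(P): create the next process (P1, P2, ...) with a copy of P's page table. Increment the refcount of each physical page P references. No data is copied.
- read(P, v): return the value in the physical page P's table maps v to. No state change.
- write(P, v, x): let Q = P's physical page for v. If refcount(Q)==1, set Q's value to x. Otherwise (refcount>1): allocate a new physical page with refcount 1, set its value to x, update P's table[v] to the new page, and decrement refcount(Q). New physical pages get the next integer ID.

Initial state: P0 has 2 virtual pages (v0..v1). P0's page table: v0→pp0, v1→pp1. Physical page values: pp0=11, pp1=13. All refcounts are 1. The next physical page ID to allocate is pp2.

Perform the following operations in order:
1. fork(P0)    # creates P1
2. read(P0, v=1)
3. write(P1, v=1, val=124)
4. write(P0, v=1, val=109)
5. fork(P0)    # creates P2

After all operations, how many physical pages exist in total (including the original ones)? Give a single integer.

Op 1: fork(P0) -> P1. 2 ppages; refcounts: pp0:2 pp1:2
Op 2: read(P0, v1) -> 13. No state change.
Op 3: write(P1, v1, 124). refcount(pp1)=2>1 -> COPY to pp2. 3 ppages; refcounts: pp0:2 pp1:1 pp2:1
Op 4: write(P0, v1, 109). refcount(pp1)=1 -> write in place. 3 ppages; refcounts: pp0:2 pp1:1 pp2:1
Op 5: fork(P0) -> P2. 3 ppages; refcounts: pp0:3 pp1:2 pp2:1

Answer: 3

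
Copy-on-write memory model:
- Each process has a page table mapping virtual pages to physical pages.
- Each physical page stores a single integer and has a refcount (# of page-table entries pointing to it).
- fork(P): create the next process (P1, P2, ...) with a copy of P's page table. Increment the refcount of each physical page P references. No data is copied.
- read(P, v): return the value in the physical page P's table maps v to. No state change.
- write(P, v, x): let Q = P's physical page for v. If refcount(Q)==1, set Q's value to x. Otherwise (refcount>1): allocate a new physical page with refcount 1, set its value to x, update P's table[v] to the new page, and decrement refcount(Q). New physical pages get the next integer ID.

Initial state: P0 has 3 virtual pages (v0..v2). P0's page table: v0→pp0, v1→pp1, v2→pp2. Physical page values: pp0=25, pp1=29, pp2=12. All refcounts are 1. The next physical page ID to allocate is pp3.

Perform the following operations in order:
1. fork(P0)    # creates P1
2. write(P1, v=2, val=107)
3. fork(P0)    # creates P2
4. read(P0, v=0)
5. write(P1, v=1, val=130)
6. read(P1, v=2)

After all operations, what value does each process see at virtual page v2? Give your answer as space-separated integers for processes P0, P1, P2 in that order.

Answer: 12 107 12

Derivation:
Op 1: fork(P0) -> P1. 3 ppages; refcounts: pp0:2 pp1:2 pp2:2
Op 2: write(P1, v2, 107). refcount(pp2)=2>1 -> COPY to pp3. 4 ppages; refcounts: pp0:2 pp1:2 pp2:1 pp3:1
Op 3: fork(P0) -> P2. 4 ppages; refcounts: pp0:3 pp1:3 pp2:2 pp3:1
Op 4: read(P0, v0) -> 25. No state change.
Op 5: write(P1, v1, 130). refcount(pp1)=3>1 -> COPY to pp4. 5 ppages; refcounts: pp0:3 pp1:2 pp2:2 pp3:1 pp4:1
Op 6: read(P1, v2) -> 107. No state change.
P0: v2 -> pp2 = 12
P1: v2 -> pp3 = 107
P2: v2 -> pp2 = 12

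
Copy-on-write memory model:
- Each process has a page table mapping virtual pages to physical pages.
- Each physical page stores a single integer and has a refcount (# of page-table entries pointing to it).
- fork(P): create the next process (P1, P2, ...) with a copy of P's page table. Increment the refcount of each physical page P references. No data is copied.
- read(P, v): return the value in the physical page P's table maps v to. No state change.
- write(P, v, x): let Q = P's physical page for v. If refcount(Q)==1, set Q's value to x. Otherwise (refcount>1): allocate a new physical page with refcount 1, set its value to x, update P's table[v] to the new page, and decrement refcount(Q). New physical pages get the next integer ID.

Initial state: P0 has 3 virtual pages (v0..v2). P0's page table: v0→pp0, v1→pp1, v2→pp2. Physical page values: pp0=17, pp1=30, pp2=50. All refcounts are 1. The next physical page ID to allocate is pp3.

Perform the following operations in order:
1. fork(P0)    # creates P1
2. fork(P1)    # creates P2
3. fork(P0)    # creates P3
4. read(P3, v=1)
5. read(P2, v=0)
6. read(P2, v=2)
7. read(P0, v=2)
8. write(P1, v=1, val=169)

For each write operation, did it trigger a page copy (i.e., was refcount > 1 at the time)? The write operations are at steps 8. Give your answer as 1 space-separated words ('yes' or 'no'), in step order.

Op 1: fork(P0) -> P1. 3 ppages; refcounts: pp0:2 pp1:2 pp2:2
Op 2: fork(P1) -> P2. 3 ppages; refcounts: pp0:3 pp1:3 pp2:3
Op 3: fork(P0) -> P3. 3 ppages; refcounts: pp0:4 pp1:4 pp2:4
Op 4: read(P3, v1) -> 30. No state change.
Op 5: read(P2, v0) -> 17. No state change.
Op 6: read(P2, v2) -> 50. No state change.
Op 7: read(P0, v2) -> 50. No state change.
Op 8: write(P1, v1, 169). refcount(pp1)=4>1 -> COPY to pp3. 4 ppages; refcounts: pp0:4 pp1:3 pp2:4 pp3:1

yes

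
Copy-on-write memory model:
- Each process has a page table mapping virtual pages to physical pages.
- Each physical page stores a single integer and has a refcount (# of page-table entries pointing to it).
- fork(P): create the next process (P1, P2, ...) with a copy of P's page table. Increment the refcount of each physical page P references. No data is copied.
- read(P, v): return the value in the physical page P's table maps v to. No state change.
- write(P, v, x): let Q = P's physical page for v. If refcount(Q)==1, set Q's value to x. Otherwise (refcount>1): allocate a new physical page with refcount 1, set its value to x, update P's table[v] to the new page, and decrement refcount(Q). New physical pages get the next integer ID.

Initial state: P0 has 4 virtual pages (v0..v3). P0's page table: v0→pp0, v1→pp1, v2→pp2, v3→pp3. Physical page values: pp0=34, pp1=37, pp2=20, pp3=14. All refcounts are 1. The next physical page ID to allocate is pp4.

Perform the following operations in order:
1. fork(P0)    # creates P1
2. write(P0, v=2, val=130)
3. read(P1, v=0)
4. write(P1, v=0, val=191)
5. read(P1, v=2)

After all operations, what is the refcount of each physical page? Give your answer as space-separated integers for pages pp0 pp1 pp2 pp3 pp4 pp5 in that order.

Answer: 1 2 1 2 1 1

Derivation:
Op 1: fork(P0) -> P1. 4 ppages; refcounts: pp0:2 pp1:2 pp2:2 pp3:2
Op 2: write(P0, v2, 130). refcount(pp2)=2>1 -> COPY to pp4. 5 ppages; refcounts: pp0:2 pp1:2 pp2:1 pp3:2 pp4:1
Op 3: read(P1, v0) -> 34. No state change.
Op 4: write(P1, v0, 191). refcount(pp0)=2>1 -> COPY to pp5. 6 ppages; refcounts: pp0:1 pp1:2 pp2:1 pp3:2 pp4:1 pp5:1
Op 5: read(P1, v2) -> 20. No state change.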